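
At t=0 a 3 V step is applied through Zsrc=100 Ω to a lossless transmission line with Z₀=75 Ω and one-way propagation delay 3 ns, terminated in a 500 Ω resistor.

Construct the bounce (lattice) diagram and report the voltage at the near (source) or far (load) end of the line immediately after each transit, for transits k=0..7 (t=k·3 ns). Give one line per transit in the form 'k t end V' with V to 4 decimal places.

0 0 source 1.2857
1 3 load 2.2360
2 6 source 2.3718
3 9 load 2.4721
4 12 source 2.4865
5 15 load 2.4971
6 18 source 2.4986
7 21 load 2.4997

Γ_L=0.739130, Γ_S=0.142857; launch V₁=3·75/175=1.285714
k=0 src: V=1.2857
k=1 load: inc=1.285714, refl=1.285714·0.739130=0.9503; V=0.000000+1.285714+0.950311=2.2360
k=2 src: inc=0.950311, refl=0.950311·0.142857=0.1358; V=1.285714+0.950311+0.135759=2.3718
k=3 load: inc=0.135759, refl=0.135759·0.739130=0.1003; V=2.236025+0.135759+0.100343=2.4721
k=4 src: inc=0.100343, refl=0.100343·0.142857=0.0143; V=2.371783+0.100343+0.014335=2.4865
k=5 load: inc=0.014335, refl=0.014335·0.739130=0.0106; V=2.472127+0.014335+0.010595=2.4971
k=6 src: inc=0.010595, refl=0.010595·0.142857=0.0015; V=2.486462+0.010595+0.001514=2.4986
k=7 load: inc=0.001514, refl=0.001514·0.739130=0.0011; V=2.497057+0.001514+0.001119=2.4997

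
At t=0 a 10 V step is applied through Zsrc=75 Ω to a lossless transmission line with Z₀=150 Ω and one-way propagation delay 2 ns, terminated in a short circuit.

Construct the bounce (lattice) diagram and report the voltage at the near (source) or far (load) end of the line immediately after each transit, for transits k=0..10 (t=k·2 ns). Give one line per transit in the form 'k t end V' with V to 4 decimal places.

0 0 source 6.6667
1 2 load 0.0000
2 4 source 2.2222
3 6 load 0.0000
4 8 source 0.7407
5 10 load 0.0000
6 12 source 0.2469
7 14 load 0.0000
8 16 source 0.0823
9 18 load 0.0000
10 20 source 0.0274

Γ_L=-1.000000, Γ_S=-0.333333; launch V₁=10·150/225=6.666667
k=0 src: V=6.6667
k=1 load: inc=6.666667, refl=6.666667·-1.000000=-6.6667; V=0.000000+6.666667+-6.666667=0.0000
k=2 src: inc=-6.666667, refl=-6.666667·-0.333333=2.2222; V=6.666667+-6.666667+2.222222=2.2222
k=3 load: inc=2.222222, refl=2.222222·-1.000000=-2.2222; V=0.000000+2.222222+-2.222222=0.0000
k=4 src: inc=-2.222222, refl=-2.222222·-0.333333=0.7407; V=2.222222+-2.222222+0.740741=0.7407
k=5 load: inc=0.740741, refl=0.740741·-1.000000=-0.7407; V=0.000000+0.740741+-0.740741=0.0000
k=6 src: inc=-0.740741, refl=-0.740741·-0.333333=0.2469; V=0.740741+-0.740741+0.246914=0.2469
k=7 load: inc=0.246914, refl=0.246914·-1.000000=-0.2469; V=0.000000+0.246914+-0.246914=0.0000
k=8 src: inc=-0.246914, refl=-0.246914·-0.333333=0.0823; V=0.246914+-0.246914+0.082305=0.0823
k=9 load: inc=0.082305, refl=0.082305·-1.000000=-0.0823; V=0.000000+0.082305+-0.082305=0.0000
k=10 src: inc=-0.082305, refl=-0.082305·-0.333333=0.0274; V=0.082305+-0.082305+0.027435=0.0274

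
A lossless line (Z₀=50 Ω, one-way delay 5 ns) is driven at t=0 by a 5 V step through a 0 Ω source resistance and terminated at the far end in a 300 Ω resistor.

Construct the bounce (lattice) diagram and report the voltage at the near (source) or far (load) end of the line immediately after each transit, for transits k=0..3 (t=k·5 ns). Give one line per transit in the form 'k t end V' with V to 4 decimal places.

0 0 source 5.0000
1 5 load 8.5714
2 10 source 5.0000
3 15 load 2.4490

Γ_L=0.714286, Γ_S=-1.000000; launch V₁=5·50/50=5.000000
k=0 src: V=5.0000
k=1 load: inc=5.000000, refl=5.000000·0.714286=3.5714; V=0.000000+5.000000+3.571429=8.5714
k=2 src: inc=3.571429, refl=3.571429·-1.000000=-3.5714; V=5.000000+3.571429+-3.571429=5.0000
k=3 load: inc=-3.571429, refl=-3.571429·0.714286=-2.5510; V=8.571429+-3.571429+-2.551020=2.4490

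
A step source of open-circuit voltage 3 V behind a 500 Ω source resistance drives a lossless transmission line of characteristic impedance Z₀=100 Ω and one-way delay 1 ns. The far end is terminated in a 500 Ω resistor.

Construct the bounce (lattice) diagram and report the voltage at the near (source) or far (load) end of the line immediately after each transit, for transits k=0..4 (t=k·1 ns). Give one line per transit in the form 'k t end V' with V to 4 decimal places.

0 0 source 0.5000
1 1 load 0.8333
2 2 source 1.0556
3 3 load 1.2037
4 4 source 1.3025

Γ_L=0.666667, Γ_S=0.666667; launch V₁=3·100/600=0.500000
k=0 src: V=0.5000
k=1 load: inc=0.500000, refl=0.500000·0.666667=0.3333; V=0.000000+0.500000+0.333333=0.8333
k=2 src: inc=0.333333, refl=0.333333·0.666667=0.2222; V=0.500000+0.333333+0.222222=1.0556
k=3 load: inc=0.222222, refl=0.222222·0.666667=0.1481; V=0.833333+0.222222+0.148148=1.2037
k=4 src: inc=0.148148, refl=0.148148·0.666667=0.0988; V=1.055556+0.148148+0.098765=1.3025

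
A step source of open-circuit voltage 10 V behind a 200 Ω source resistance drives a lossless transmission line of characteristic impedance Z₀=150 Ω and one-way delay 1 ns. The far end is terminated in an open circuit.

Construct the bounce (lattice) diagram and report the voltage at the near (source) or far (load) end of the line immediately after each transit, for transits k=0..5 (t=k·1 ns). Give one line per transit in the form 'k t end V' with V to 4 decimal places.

0 0 source 4.2857
1 1 load 8.5714
2 2 source 9.1837
3 3 load 9.7959
4 4 source 9.8834
5 5 load 9.9708

Γ_L=1.000000, Γ_S=0.142857; launch V₁=10·150/350=4.285714
k=0 src: V=4.2857
k=1 load: inc=4.285714, refl=4.285714·1.000000=4.2857; V=0.000000+4.285714+4.285714=8.5714
k=2 src: inc=4.285714, refl=4.285714·0.142857=0.6122; V=4.285714+4.285714+0.612245=9.1837
k=3 load: inc=0.612245, refl=0.612245·1.000000=0.6122; V=8.571429+0.612245+0.612245=9.7959
k=4 src: inc=0.612245, refl=0.612245·0.142857=0.0875; V=9.183673+0.612245+0.087464=9.8834
k=5 load: inc=0.087464, refl=0.087464·1.000000=0.0875; V=9.795918+0.087464+0.087464=9.9708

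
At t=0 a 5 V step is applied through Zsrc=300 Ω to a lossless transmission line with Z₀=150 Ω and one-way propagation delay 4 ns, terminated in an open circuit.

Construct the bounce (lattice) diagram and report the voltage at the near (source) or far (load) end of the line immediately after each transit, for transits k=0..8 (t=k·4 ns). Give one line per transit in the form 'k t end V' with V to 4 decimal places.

Γ_L=1.000000, Γ_S=0.333333; launch V₁=5·150/450=1.666667
k=0 src: V=1.6667
k=1 load: inc=1.666667, refl=1.666667·1.000000=1.6667; V=0.000000+1.666667+1.666667=3.3333
k=2 src: inc=1.666667, refl=1.666667·0.333333=0.5556; V=1.666667+1.666667+0.555556=3.8889
k=3 load: inc=0.555556, refl=0.555556·1.000000=0.5556; V=3.333333+0.555556+0.555556=4.4444
k=4 src: inc=0.555556, refl=0.555556·0.333333=0.1852; V=3.888889+0.555556+0.185185=4.6296
k=5 load: inc=0.185185, refl=0.185185·1.000000=0.1852; V=4.444444+0.185185+0.185185=4.8148
k=6 src: inc=0.185185, refl=0.185185·0.333333=0.0617; V=4.629630+0.185185+0.061728=4.8765
k=7 load: inc=0.061728, refl=0.061728·1.000000=0.0617; V=4.814815+0.061728+0.061728=4.9383
k=8 src: inc=0.061728, refl=0.061728·0.333333=0.0206; V=4.876543+0.061728+0.020576=4.9588

0 0 source 1.6667
1 4 load 3.3333
2 8 source 3.8889
3 12 load 4.4444
4 16 source 4.6296
5 20 load 4.8148
6 24 source 4.8765
7 28 load 4.9383
8 32 source 4.9588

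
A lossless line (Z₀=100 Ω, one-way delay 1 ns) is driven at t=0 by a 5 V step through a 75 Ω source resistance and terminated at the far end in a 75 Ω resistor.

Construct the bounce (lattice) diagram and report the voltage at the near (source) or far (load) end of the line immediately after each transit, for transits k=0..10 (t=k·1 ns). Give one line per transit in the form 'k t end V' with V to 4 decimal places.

Γ_L=-0.142857, Γ_S=-0.142857; launch V₁=5·100/175=2.857143
k=0 src: V=2.8571
k=1 load: inc=2.857143, refl=2.857143·-0.142857=-0.4082; V=0.000000+2.857143+-0.408163=2.4490
k=2 src: inc=-0.408163, refl=-0.408163·-0.142857=0.0583; V=2.857143+-0.408163+0.058309=2.5073
k=3 load: inc=0.058309, refl=0.058309·-0.142857=-0.0083; V=2.448980+0.058309+-0.008330=2.4990
k=4 src: inc=-0.008330, refl=-0.008330·-0.142857=0.0012; V=2.507289+-0.008330+0.001190=2.5001
k=5 load: inc=0.001190, refl=0.001190·-0.142857=-0.0002; V=2.498959+0.001190+-0.000170=2.5000
k=6 src: inc=-0.000170, refl=-0.000170·-0.142857=0.0000; V=2.500149+-0.000170+0.000024=2.5000
k=7 load: inc=0.000024, refl=0.000024·-0.142857=-0.0000; V=2.499979+0.000024+-0.000003=2.5000
k=8 src: inc=-0.000003, refl=-0.000003·-0.142857=0.0000; V=2.500003+-0.000003+0.000000=2.5000
k=9 load: inc=0.000000, refl=0.000000·-0.142857=-0.0000; V=2.500000+0.000000+-0.000000=2.5000
k=10 src: inc=-0.000000, refl=-0.000000·-0.142857=0.0000; V=2.500000+-0.000000+0.000000=2.5000

0 0 source 2.8571
1 1 load 2.4490
2 2 source 2.5073
3 3 load 2.4990
4 4 source 2.5001
5 5 load 2.5000
6 6 source 2.5000
7 7 load 2.5000
8 8 source 2.5000
9 9 load 2.5000
10 10 source 2.5000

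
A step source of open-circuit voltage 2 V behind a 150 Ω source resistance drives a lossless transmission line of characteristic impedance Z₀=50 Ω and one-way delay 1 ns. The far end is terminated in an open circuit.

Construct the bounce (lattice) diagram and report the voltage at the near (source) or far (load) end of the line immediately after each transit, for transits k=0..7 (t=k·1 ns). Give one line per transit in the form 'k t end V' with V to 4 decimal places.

0 0 source 0.5000
1 1 load 1.0000
2 2 source 1.2500
3 3 load 1.5000
4 4 source 1.6250
5 5 load 1.7500
6 6 source 1.8125
7 7 load 1.8750

Γ_L=1.000000, Γ_S=0.500000; launch V₁=2·50/200=0.500000
k=0 src: V=0.5000
k=1 load: inc=0.500000, refl=0.500000·1.000000=0.5000; V=0.000000+0.500000+0.500000=1.0000
k=2 src: inc=0.500000, refl=0.500000·0.500000=0.2500; V=0.500000+0.500000+0.250000=1.2500
k=3 load: inc=0.250000, refl=0.250000·1.000000=0.2500; V=1.000000+0.250000+0.250000=1.5000
k=4 src: inc=0.250000, refl=0.250000·0.500000=0.1250; V=1.250000+0.250000+0.125000=1.6250
k=5 load: inc=0.125000, refl=0.125000·1.000000=0.1250; V=1.500000+0.125000+0.125000=1.7500
k=6 src: inc=0.125000, refl=0.125000·0.500000=0.0625; V=1.625000+0.125000+0.062500=1.8125
k=7 load: inc=0.062500, refl=0.062500·1.000000=0.0625; V=1.750000+0.062500+0.062500=1.8750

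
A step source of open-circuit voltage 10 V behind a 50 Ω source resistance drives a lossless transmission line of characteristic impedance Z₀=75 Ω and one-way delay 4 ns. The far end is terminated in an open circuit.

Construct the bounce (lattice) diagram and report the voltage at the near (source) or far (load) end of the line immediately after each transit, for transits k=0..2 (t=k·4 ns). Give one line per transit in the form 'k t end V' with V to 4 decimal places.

Γ_L=1.000000, Γ_S=-0.200000; launch V₁=10·75/125=6.000000
k=0 src: V=6.0000
k=1 load: inc=6.000000, refl=6.000000·1.000000=6.0000; V=0.000000+6.000000+6.000000=12.0000
k=2 src: inc=6.000000, refl=6.000000·-0.200000=-1.2000; V=6.000000+6.000000+-1.200000=10.8000

0 0 source 6.0000
1 4 load 12.0000
2 8 source 10.8000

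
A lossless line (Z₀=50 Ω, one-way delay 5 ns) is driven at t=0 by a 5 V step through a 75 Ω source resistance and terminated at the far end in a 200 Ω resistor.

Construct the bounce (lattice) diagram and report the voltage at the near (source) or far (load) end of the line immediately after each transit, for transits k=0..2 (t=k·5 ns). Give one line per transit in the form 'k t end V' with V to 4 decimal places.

Γ_L=0.600000, Γ_S=0.200000; launch V₁=5·50/125=2.000000
k=0 src: V=2.0000
k=1 load: inc=2.000000, refl=2.000000·0.600000=1.2000; V=0.000000+2.000000+1.200000=3.2000
k=2 src: inc=1.200000, refl=1.200000·0.200000=0.2400; V=2.000000+1.200000+0.240000=3.4400

0 0 source 2.0000
1 5 load 3.2000
2 10 source 3.4400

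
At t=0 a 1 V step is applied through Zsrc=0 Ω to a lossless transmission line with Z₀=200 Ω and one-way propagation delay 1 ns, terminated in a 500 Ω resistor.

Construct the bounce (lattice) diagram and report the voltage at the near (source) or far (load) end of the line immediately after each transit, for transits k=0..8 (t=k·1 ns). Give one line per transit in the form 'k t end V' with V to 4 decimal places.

0 0 source 1.0000
1 1 load 1.4286
2 2 source 1.0000
3 3 load 0.8163
4 4 source 1.0000
5 5 load 1.0787
6 6 source 1.0000
7 7 load 0.9663
8 8 source 1.0000

Γ_L=0.428571, Γ_S=-1.000000; launch V₁=1·200/200=1.000000
k=0 src: V=1.0000
k=1 load: inc=1.000000, refl=1.000000·0.428571=0.4286; V=0.000000+1.000000+0.428571=1.4286
k=2 src: inc=0.428571, refl=0.428571·-1.000000=-0.4286; V=1.000000+0.428571+-0.428571=1.0000
k=3 load: inc=-0.428571, refl=-0.428571·0.428571=-0.1837; V=1.428571+-0.428571+-0.183673=0.8163
k=4 src: inc=-0.183673, refl=-0.183673·-1.000000=0.1837; V=1.000000+-0.183673+0.183673=1.0000
k=5 load: inc=0.183673, refl=0.183673·0.428571=0.0787; V=0.816327+0.183673+0.078717=1.0787
k=6 src: inc=0.078717, refl=0.078717·-1.000000=-0.0787; V=1.000000+0.078717+-0.078717=1.0000
k=7 load: inc=-0.078717, refl=-0.078717·0.428571=-0.0337; V=1.078717+-0.078717+-0.033736=0.9663
k=8 src: inc=-0.033736, refl=-0.033736·-1.000000=0.0337; V=1.000000+-0.033736+0.033736=1.0000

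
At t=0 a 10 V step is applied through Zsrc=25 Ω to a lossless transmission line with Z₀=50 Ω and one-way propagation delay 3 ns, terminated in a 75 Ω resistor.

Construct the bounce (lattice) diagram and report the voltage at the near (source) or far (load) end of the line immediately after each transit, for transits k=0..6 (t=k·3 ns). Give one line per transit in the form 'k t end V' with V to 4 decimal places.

Γ_L=0.200000, Γ_S=-0.333333; launch V₁=10·50/75=6.666667
k=0 src: V=6.6667
k=1 load: inc=6.666667, refl=6.666667·0.200000=1.3333; V=0.000000+6.666667+1.333333=8.0000
k=2 src: inc=1.333333, refl=1.333333·-0.333333=-0.4444; V=6.666667+1.333333+-0.444444=7.5556
k=3 load: inc=-0.444444, refl=-0.444444·0.200000=-0.0889; V=8.000000+-0.444444+-0.088889=7.4667
k=4 src: inc=-0.088889, refl=-0.088889·-0.333333=0.0296; V=7.555556+-0.088889+0.029630=7.4963
k=5 load: inc=0.029630, refl=0.029630·0.200000=0.0059; V=7.466667+0.029630+0.005926=7.5022
k=6 src: inc=0.005926, refl=0.005926·-0.333333=-0.0020; V=7.496296+0.005926+-0.001975=7.5002

0 0 source 6.6667
1 3 load 8.0000
2 6 source 7.5556
3 9 load 7.4667
4 12 source 7.4963
5 15 load 7.5022
6 18 source 7.5002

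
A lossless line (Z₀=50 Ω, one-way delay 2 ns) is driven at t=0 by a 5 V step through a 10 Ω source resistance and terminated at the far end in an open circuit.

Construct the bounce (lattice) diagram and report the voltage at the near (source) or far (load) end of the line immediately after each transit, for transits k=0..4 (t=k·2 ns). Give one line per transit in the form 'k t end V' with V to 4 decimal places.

0 0 source 4.1667
1 2 load 8.3333
2 4 source 5.5556
3 6 load 2.7778
4 8 source 4.6296

Γ_L=1.000000, Γ_S=-0.666667; launch V₁=5·50/60=4.166667
k=0 src: V=4.1667
k=1 load: inc=4.166667, refl=4.166667·1.000000=4.1667; V=0.000000+4.166667+4.166667=8.3333
k=2 src: inc=4.166667, refl=4.166667·-0.666667=-2.7778; V=4.166667+4.166667+-2.777778=5.5556
k=3 load: inc=-2.777778, refl=-2.777778·1.000000=-2.7778; V=8.333333+-2.777778+-2.777778=2.7778
k=4 src: inc=-2.777778, refl=-2.777778·-0.666667=1.8519; V=5.555556+-2.777778+1.851852=4.6296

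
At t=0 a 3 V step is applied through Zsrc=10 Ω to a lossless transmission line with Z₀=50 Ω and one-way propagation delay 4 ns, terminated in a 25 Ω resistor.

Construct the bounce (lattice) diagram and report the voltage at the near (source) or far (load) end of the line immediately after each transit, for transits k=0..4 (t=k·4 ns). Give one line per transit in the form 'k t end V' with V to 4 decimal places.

Γ_L=-0.333333, Γ_S=-0.666667; launch V₁=3·50/60=2.500000
k=0 src: V=2.5000
k=1 load: inc=2.500000, refl=2.500000·-0.333333=-0.8333; V=0.000000+2.500000+-0.833333=1.6667
k=2 src: inc=-0.833333, refl=-0.833333·-0.666667=0.5556; V=2.500000+-0.833333+0.555556=2.2222
k=3 load: inc=0.555556, refl=0.555556·-0.333333=-0.1852; V=1.666667+0.555556+-0.185185=2.0370
k=4 src: inc=-0.185185, refl=-0.185185·-0.666667=0.1235; V=2.222222+-0.185185+0.123457=2.1605

0 0 source 2.5000
1 4 load 1.6667
2 8 source 2.2222
3 12 load 2.0370
4 16 source 2.1605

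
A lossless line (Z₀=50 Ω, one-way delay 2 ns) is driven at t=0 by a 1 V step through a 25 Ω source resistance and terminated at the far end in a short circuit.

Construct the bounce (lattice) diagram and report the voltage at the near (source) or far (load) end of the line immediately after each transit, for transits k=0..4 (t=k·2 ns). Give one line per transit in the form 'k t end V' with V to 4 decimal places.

Γ_L=-1.000000, Γ_S=-0.333333; launch V₁=1·50/75=0.666667
k=0 src: V=0.6667
k=1 load: inc=0.666667, refl=0.666667·-1.000000=-0.6667; V=0.000000+0.666667+-0.666667=0.0000
k=2 src: inc=-0.666667, refl=-0.666667·-0.333333=0.2222; V=0.666667+-0.666667+0.222222=0.2222
k=3 load: inc=0.222222, refl=0.222222·-1.000000=-0.2222; V=0.000000+0.222222+-0.222222=0.0000
k=4 src: inc=-0.222222, refl=-0.222222·-0.333333=0.0741; V=0.222222+-0.222222+0.074074=0.0741

0 0 source 0.6667
1 2 load 0.0000
2 4 source 0.2222
3 6 load 0.0000
4 8 source 0.0741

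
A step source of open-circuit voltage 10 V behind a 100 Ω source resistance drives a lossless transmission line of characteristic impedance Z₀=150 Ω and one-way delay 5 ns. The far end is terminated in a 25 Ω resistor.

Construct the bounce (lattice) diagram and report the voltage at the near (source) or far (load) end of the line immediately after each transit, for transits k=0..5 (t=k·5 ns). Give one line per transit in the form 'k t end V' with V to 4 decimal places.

0 0 source 6.0000
1 5 load 1.7143
2 10 source 2.5714
3 15 load 1.9592
4 20 source 2.0816
5 25 load 1.9942

Γ_L=-0.714286, Γ_S=-0.200000; launch V₁=10·150/250=6.000000
k=0 src: V=6.0000
k=1 load: inc=6.000000, refl=6.000000·-0.714286=-4.2857; V=0.000000+6.000000+-4.285714=1.7143
k=2 src: inc=-4.285714, refl=-4.285714·-0.200000=0.8571; V=6.000000+-4.285714+0.857143=2.5714
k=3 load: inc=0.857143, refl=0.857143·-0.714286=-0.6122; V=1.714286+0.857143+-0.612245=1.9592
k=4 src: inc=-0.612245, refl=-0.612245·-0.200000=0.1224; V=2.571429+-0.612245+0.122449=2.0816
k=5 load: inc=0.122449, refl=0.122449·-0.714286=-0.0875; V=1.959184+0.122449+-0.087464=1.9942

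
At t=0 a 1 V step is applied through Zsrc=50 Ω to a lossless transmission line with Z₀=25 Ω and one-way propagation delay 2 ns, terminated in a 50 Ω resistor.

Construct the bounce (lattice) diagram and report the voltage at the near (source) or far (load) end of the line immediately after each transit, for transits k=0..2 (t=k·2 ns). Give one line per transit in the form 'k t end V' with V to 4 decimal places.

Γ_L=0.333333, Γ_S=0.333333; launch V₁=1·25/75=0.333333
k=0 src: V=0.3333
k=1 load: inc=0.333333, refl=0.333333·0.333333=0.1111; V=0.000000+0.333333+0.111111=0.4444
k=2 src: inc=0.111111, refl=0.111111·0.333333=0.0370; V=0.333333+0.111111+0.037037=0.4815

0 0 source 0.3333
1 2 load 0.4444
2 4 source 0.4815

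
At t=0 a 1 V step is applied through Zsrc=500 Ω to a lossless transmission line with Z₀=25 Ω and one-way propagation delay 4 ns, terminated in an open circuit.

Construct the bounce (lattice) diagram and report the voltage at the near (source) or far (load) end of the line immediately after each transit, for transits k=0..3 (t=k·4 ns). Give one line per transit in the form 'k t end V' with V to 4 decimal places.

0 0 source 0.0476
1 4 load 0.0952
2 8 source 0.1383
3 12 load 0.1814

Γ_L=1.000000, Γ_S=0.904762; launch V₁=1·25/525=0.047619
k=0 src: V=0.0476
k=1 load: inc=0.047619, refl=0.047619·1.000000=0.0476; V=0.000000+0.047619+0.047619=0.0952
k=2 src: inc=0.047619, refl=0.047619·0.904762=0.0431; V=0.047619+0.047619+0.043084=0.1383
k=3 load: inc=0.043084, refl=0.043084·1.000000=0.0431; V=0.095238+0.043084+0.043084=0.1814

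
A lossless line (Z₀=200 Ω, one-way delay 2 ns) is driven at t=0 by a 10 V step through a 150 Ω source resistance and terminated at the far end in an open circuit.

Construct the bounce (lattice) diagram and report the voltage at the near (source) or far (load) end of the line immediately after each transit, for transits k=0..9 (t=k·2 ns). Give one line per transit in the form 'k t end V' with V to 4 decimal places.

0 0 source 5.7143
1 2 load 11.4286
2 4 source 10.6122
3 6 load 9.7959
4 8 source 9.9125
5 10 load 10.0292
6 12 source 10.0125
7 14 load 9.9958
8 16 source 9.9982
9 18 load 10.0006

Γ_L=1.000000, Γ_S=-0.142857; launch V₁=10·200/350=5.714286
k=0 src: V=5.7143
k=1 load: inc=5.714286, refl=5.714286·1.000000=5.7143; V=0.000000+5.714286+5.714286=11.4286
k=2 src: inc=5.714286, refl=5.714286·-0.142857=-0.8163; V=5.714286+5.714286+-0.816327=10.6122
k=3 load: inc=-0.816327, refl=-0.816327·1.000000=-0.8163; V=11.428571+-0.816327+-0.816327=9.7959
k=4 src: inc=-0.816327, refl=-0.816327·-0.142857=0.1166; V=10.612245+-0.816327+0.116618=9.9125
k=5 load: inc=0.116618, refl=0.116618·1.000000=0.1166; V=9.795918+0.116618+0.116618=10.0292
k=6 src: inc=0.116618, refl=0.116618·-0.142857=-0.0167; V=9.912536+0.116618+-0.016660=10.0125
k=7 load: inc=-0.016660, refl=-0.016660·1.000000=-0.0167; V=10.029155+-0.016660+-0.016660=9.9958
k=8 src: inc=-0.016660, refl=-0.016660·-0.142857=0.0024; V=10.012495+-0.016660+0.002380=9.9982
k=9 load: inc=0.002380, refl=0.002380·1.000000=0.0024; V=9.995835+0.002380+0.002380=10.0006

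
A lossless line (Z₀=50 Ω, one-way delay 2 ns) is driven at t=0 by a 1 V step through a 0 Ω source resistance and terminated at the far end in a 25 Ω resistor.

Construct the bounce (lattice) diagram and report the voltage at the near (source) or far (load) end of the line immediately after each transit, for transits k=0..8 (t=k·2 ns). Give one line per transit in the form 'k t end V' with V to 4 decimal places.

Γ_L=-0.333333, Γ_S=-1.000000; launch V₁=1·50/50=1.000000
k=0 src: V=1.0000
k=1 load: inc=1.000000, refl=1.000000·-0.333333=-0.3333; V=0.000000+1.000000+-0.333333=0.6667
k=2 src: inc=-0.333333, refl=-0.333333·-1.000000=0.3333; V=1.000000+-0.333333+0.333333=1.0000
k=3 load: inc=0.333333, refl=0.333333·-0.333333=-0.1111; V=0.666667+0.333333+-0.111111=0.8889
k=4 src: inc=-0.111111, refl=-0.111111·-1.000000=0.1111; V=1.000000+-0.111111+0.111111=1.0000
k=5 load: inc=0.111111, refl=0.111111·-0.333333=-0.0370; V=0.888889+0.111111+-0.037037=0.9630
k=6 src: inc=-0.037037, refl=-0.037037·-1.000000=0.0370; V=1.000000+-0.037037+0.037037=1.0000
k=7 load: inc=0.037037, refl=0.037037·-0.333333=-0.0123; V=0.962963+0.037037+-0.012346=0.9877
k=8 src: inc=-0.012346, refl=-0.012346·-1.000000=0.0123; V=1.000000+-0.012346+0.012346=1.0000

0 0 source 1.0000
1 2 load 0.6667
2 4 source 1.0000
3 6 load 0.8889
4 8 source 1.0000
5 10 load 0.9630
6 12 source 1.0000
7 14 load 0.9877
8 16 source 1.0000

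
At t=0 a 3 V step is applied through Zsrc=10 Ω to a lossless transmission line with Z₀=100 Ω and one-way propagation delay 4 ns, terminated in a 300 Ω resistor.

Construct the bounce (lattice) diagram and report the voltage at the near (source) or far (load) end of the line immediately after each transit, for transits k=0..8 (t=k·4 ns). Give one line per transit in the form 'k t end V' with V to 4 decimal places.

Γ_L=0.500000, Γ_S=-0.818182; launch V₁=3·100/110=2.727273
k=0 src: V=2.7273
k=1 load: inc=2.727273, refl=2.727273·0.500000=1.3636; V=0.000000+2.727273+1.363636=4.0909
k=2 src: inc=1.363636, refl=1.363636·-0.818182=-1.1157; V=2.727273+1.363636+-1.115702=2.9752
k=3 load: inc=-1.115702, refl=-1.115702·0.500000=-0.5579; V=4.090909+-1.115702+-0.557851=2.4174
k=4 src: inc=-0.557851, refl=-0.557851·-0.818182=0.4564; V=2.975207+-0.557851+0.456424=2.8738
k=5 load: inc=0.456424, refl=0.456424·0.500000=0.2282; V=2.417355+0.456424+0.228212=3.1020
k=6 src: inc=0.228212, refl=0.228212·-0.818182=-0.1867; V=2.873779+0.228212+-0.186719=2.9153
k=7 load: inc=-0.186719, refl=-0.186719·0.500000=-0.0934; V=3.101991+-0.186719+-0.093359=2.8219
k=8 src: inc=-0.093359, refl=-0.093359·-0.818182=0.0764; V=2.915272+-0.093359+0.076385=2.8983

0 0 source 2.7273
1 4 load 4.0909
2 8 source 2.9752
3 12 load 2.4174
4 16 source 2.8738
5 20 load 3.1020
6 24 source 2.9153
7 28 load 2.8219
8 32 source 2.8983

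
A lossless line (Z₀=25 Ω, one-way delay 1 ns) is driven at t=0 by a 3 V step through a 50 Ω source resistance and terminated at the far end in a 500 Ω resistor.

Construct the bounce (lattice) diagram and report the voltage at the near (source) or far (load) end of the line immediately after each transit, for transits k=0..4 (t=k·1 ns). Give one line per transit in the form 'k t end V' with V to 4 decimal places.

Γ_L=0.904762, Γ_S=0.333333; launch V₁=3·25/75=1.000000
k=0 src: V=1.0000
k=1 load: inc=1.000000, refl=1.000000·0.904762=0.9048; V=0.000000+1.000000+0.904762=1.9048
k=2 src: inc=0.904762, refl=0.904762·0.333333=0.3016; V=1.000000+0.904762+0.301587=2.2063
k=3 load: inc=0.301587, refl=0.301587·0.904762=0.2729; V=1.904762+0.301587+0.272865=2.4792
k=4 src: inc=0.272865, refl=0.272865·0.333333=0.0910; V=2.206349+0.272865+0.090955=2.5702

0 0 source 1.0000
1 1 load 1.9048
2 2 source 2.2063
3 3 load 2.4792
4 4 source 2.5702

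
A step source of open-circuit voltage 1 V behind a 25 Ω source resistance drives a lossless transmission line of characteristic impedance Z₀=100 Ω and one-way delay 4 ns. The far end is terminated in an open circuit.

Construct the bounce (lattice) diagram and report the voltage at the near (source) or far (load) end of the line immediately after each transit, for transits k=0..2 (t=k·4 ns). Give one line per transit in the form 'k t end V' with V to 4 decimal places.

0 0 source 0.8000
1 4 load 1.6000
2 8 source 1.1200

Γ_L=1.000000, Γ_S=-0.600000; launch V₁=1·100/125=0.800000
k=0 src: V=0.8000
k=1 load: inc=0.800000, refl=0.800000·1.000000=0.8000; V=0.000000+0.800000+0.800000=1.6000
k=2 src: inc=0.800000, refl=0.800000·-0.600000=-0.4800; V=0.800000+0.800000+-0.480000=1.1200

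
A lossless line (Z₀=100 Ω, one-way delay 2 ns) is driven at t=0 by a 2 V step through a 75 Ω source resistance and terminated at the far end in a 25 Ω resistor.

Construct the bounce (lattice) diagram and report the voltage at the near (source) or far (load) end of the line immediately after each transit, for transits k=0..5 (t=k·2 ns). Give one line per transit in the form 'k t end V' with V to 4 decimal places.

Γ_L=-0.600000, Γ_S=-0.142857; launch V₁=2·100/175=1.142857
k=0 src: V=1.1429
k=1 load: inc=1.142857, refl=1.142857·-0.600000=-0.6857; V=0.000000+1.142857+-0.685714=0.4571
k=2 src: inc=-0.685714, refl=-0.685714·-0.142857=0.0980; V=1.142857+-0.685714+0.097959=0.5551
k=3 load: inc=0.097959, refl=0.097959·-0.600000=-0.0588; V=0.457143+0.097959+-0.058776=0.4963
k=4 src: inc=-0.058776, refl=-0.058776·-0.142857=0.0084; V=0.555102+-0.058776+0.008397=0.5047
k=5 load: inc=0.008397, refl=0.008397·-0.600000=-0.0050; V=0.496327+0.008397+-0.005038=0.4997

0 0 source 1.1429
1 2 load 0.4571
2 4 source 0.5551
3 6 load 0.4963
4 8 source 0.5047
5 10 load 0.4997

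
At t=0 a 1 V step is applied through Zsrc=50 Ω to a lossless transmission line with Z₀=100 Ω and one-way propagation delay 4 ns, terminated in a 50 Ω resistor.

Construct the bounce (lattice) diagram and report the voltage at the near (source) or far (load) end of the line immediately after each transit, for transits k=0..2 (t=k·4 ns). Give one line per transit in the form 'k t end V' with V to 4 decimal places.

0 0 source 0.6667
1 4 load 0.4444
2 8 source 0.5185

Γ_L=-0.333333, Γ_S=-0.333333; launch V₁=1·100/150=0.666667
k=0 src: V=0.6667
k=1 load: inc=0.666667, refl=0.666667·-0.333333=-0.2222; V=0.000000+0.666667+-0.222222=0.4444
k=2 src: inc=-0.222222, refl=-0.222222·-0.333333=0.0741; V=0.666667+-0.222222+0.074074=0.5185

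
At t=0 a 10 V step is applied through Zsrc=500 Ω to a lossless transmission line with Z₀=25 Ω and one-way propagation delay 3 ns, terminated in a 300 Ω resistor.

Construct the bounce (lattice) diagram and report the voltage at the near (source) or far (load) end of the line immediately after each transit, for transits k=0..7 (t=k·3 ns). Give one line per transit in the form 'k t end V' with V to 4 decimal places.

Γ_L=0.846154, Γ_S=0.904762; launch V₁=10·25/525=0.476190
k=0 src: V=0.4762
k=1 load: inc=0.476190, refl=0.476190·0.846154=0.4029; V=0.000000+0.476190+0.402930=0.8791
k=2 src: inc=0.402930, refl=0.402930·0.904762=0.3646; V=0.476190+0.402930+0.364556=1.2437
k=3 load: inc=0.364556, refl=0.364556·0.846154=0.3085; V=0.879121+0.364556+0.308471=1.5521
k=4 src: inc=0.308471, refl=0.308471·0.904762=0.2791; V=1.243677+0.308471+0.279092=1.8312
k=5 load: inc=0.279092, refl=0.279092·0.846154=0.2362; V=1.552147+0.279092+0.236155=2.0674
k=6 src: inc=0.236155, refl=0.236155·0.904762=0.2137; V=1.831240+0.236155+0.213664=2.2811
k=7 load: inc=0.213664, refl=0.213664·0.846154=0.1808; V=2.067395+0.213664+0.180793=2.4619

0 0 source 0.4762
1 3 load 0.8791
2 6 source 1.2437
3 9 load 1.5521
4 12 source 1.8312
5 15 load 2.0674
6 18 source 2.2811
7 21 load 2.4619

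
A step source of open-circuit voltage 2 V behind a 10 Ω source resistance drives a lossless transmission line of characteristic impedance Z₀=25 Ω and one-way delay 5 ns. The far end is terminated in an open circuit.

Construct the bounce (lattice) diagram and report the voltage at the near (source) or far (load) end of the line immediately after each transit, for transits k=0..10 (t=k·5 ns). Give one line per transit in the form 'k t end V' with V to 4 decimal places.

Γ_L=1.000000, Γ_S=-0.428571; launch V₁=2·25/35=1.428571
k=0 src: V=1.4286
k=1 load: inc=1.428571, refl=1.428571·1.000000=1.4286; V=0.000000+1.428571+1.428571=2.8571
k=2 src: inc=1.428571, refl=1.428571·-0.428571=-0.6122; V=1.428571+1.428571+-0.612245=2.2449
k=3 load: inc=-0.612245, refl=-0.612245·1.000000=-0.6122; V=2.857143+-0.612245+-0.612245=1.6327
k=4 src: inc=-0.612245, refl=-0.612245·-0.428571=0.2624; V=2.244898+-0.612245+0.262391=1.8950
k=5 load: inc=0.262391, refl=0.262391·1.000000=0.2624; V=1.632653+0.262391+0.262391=2.1574
k=6 src: inc=0.262391, refl=0.262391·-0.428571=-0.1125; V=1.895044+0.262391+-0.112453=2.0450
k=7 load: inc=-0.112453, refl=-0.112453·1.000000=-0.1125; V=2.157434+-0.112453+-0.112453=1.9325
k=8 src: inc=-0.112453, refl=-0.112453·-0.428571=0.0482; V=2.044981+-0.112453+0.048194=1.9807
k=9 load: inc=0.048194, refl=0.048194·1.000000=0.0482; V=1.932528+0.048194+0.048194=2.0289
k=10 src: inc=0.048194, refl=0.048194·-0.428571=-0.0207; V=1.980722+0.048194+-0.020655=2.0083

0 0 source 1.4286
1 5 load 2.8571
2 10 source 2.2449
3 15 load 1.6327
4 20 source 1.8950
5 25 load 2.1574
6 30 source 2.0450
7 35 load 1.9325
8 40 source 1.9807
9 45 load 2.0289
10 50 source 2.0083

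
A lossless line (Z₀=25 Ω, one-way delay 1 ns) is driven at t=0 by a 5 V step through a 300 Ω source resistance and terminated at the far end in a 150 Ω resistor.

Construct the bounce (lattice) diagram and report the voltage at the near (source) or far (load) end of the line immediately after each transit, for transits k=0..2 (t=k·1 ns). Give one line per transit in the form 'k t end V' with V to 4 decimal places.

Γ_L=0.714286, Γ_S=0.846154; launch V₁=5·25/325=0.384615
k=0 src: V=0.3846
k=1 load: inc=0.384615, refl=0.384615·0.714286=0.2747; V=0.000000+0.384615+0.274725=0.6593
k=2 src: inc=0.274725, refl=0.274725·0.846154=0.2325; V=0.384615+0.274725+0.232460=0.8918

0 0 source 0.3846
1 1 load 0.6593
2 2 source 0.8918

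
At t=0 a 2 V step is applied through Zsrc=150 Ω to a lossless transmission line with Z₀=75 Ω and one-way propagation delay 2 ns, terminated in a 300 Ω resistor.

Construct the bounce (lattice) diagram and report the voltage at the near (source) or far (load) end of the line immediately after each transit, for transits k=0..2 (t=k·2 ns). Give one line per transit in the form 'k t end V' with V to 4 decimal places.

0 0 source 0.6667
1 2 load 1.0667
2 4 source 1.2000

Γ_L=0.600000, Γ_S=0.333333; launch V₁=2·75/225=0.666667
k=0 src: V=0.6667
k=1 load: inc=0.666667, refl=0.666667·0.600000=0.4000; V=0.000000+0.666667+0.400000=1.0667
k=2 src: inc=0.400000, refl=0.400000·0.333333=0.1333; V=0.666667+0.400000+0.133333=1.2000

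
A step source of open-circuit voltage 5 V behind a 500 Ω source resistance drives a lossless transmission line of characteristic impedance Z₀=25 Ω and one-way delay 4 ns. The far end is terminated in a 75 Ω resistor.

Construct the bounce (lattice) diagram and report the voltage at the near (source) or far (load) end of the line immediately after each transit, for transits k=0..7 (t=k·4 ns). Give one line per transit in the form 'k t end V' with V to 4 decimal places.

0 0 source 0.2381
1 4 load 0.3571
2 8 source 0.4649
3 12 load 0.5187
4 16 source 0.5674
5 20 load 0.5918
6 24 source 0.6138
7 28 load 0.6249

Γ_L=0.500000, Γ_S=0.904762; launch V₁=5·25/525=0.238095
k=0 src: V=0.2381
k=1 load: inc=0.238095, refl=0.238095·0.500000=0.1190; V=0.000000+0.238095+0.119048=0.3571
k=2 src: inc=0.119048, refl=0.119048·0.904762=0.1077; V=0.238095+0.119048+0.107710=0.4649
k=3 load: inc=0.107710, refl=0.107710·0.500000=0.0539; V=0.357143+0.107710+0.053855=0.5187
k=4 src: inc=0.053855, refl=0.053855·0.904762=0.0487; V=0.464853+0.053855+0.048726=0.5674
k=5 load: inc=0.048726, refl=0.048726·0.500000=0.0244; V=0.518707+0.048726+0.024363=0.5918
k=6 src: inc=0.024363, refl=0.024363·0.904762=0.0220; V=0.567433+0.024363+0.022043=0.6138
k=7 load: inc=0.022043, refl=0.022043·0.500000=0.0110; V=0.591796+0.022043+0.011021=0.6249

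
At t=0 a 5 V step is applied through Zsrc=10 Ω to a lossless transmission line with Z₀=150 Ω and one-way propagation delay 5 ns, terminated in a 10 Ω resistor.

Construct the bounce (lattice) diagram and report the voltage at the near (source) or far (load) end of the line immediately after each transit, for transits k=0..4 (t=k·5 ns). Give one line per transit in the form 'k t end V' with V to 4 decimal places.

0 0 source 4.6875
1 5 load 0.5859
2 10 source 4.1748
3 15 load 1.0345
4 20 source 3.7823

Γ_L=-0.875000, Γ_S=-0.875000; launch V₁=5·150/160=4.687500
k=0 src: V=4.6875
k=1 load: inc=4.687500, refl=4.687500·-0.875000=-4.1016; V=0.000000+4.687500+-4.101562=0.5859
k=2 src: inc=-4.101562, refl=-4.101562·-0.875000=3.5889; V=4.687500+-4.101562+3.588867=4.1748
k=3 load: inc=3.588867, refl=3.588867·-0.875000=-3.1403; V=0.585938+3.588867+-3.140259=1.0345
k=4 src: inc=-3.140259, refl=-3.140259·-0.875000=2.7477; V=4.174805+-3.140259+2.747726=3.7823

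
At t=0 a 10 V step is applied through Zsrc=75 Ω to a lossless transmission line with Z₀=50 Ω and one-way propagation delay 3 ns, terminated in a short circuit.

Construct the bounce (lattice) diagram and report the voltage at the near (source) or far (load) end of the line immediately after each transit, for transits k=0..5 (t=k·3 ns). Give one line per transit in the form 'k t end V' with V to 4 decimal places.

0 0 source 4.0000
1 3 load 0.0000
2 6 source -0.8000
3 9 load 0.0000
4 12 source 0.1600
5 15 load 0.0000

Γ_L=-1.000000, Γ_S=0.200000; launch V₁=10·50/125=4.000000
k=0 src: V=4.0000
k=1 load: inc=4.000000, refl=4.000000·-1.000000=-4.0000; V=0.000000+4.000000+-4.000000=0.0000
k=2 src: inc=-4.000000, refl=-4.000000·0.200000=-0.8000; V=4.000000+-4.000000+-0.800000=-0.8000
k=3 load: inc=-0.800000, refl=-0.800000·-1.000000=0.8000; V=0.000000+-0.800000+0.800000=0.0000
k=4 src: inc=0.800000, refl=0.800000·0.200000=0.1600; V=-0.800000+0.800000+0.160000=0.1600
k=5 load: inc=0.160000, refl=0.160000·-1.000000=-0.1600; V=0.000000+0.160000+-0.160000=0.0000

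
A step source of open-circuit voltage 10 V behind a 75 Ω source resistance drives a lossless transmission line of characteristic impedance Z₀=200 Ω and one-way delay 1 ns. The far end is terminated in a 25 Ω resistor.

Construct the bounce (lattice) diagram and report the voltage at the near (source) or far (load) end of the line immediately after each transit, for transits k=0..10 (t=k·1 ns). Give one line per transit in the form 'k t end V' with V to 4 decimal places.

0 0 source 7.2727
1 1 load 1.6162
2 2 source 4.1873
3 3 load 2.1875
4 4 source 3.0965
5 5 load 2.3895
6 6 source 2.7109
7 7 load 2.4609
8 8 source 2.5746
9 9 load 2.4862
10 10 source 2.5264

Γ_L=-0.777778, Γ_S=-0.454545; launch V₁=10·200/275=7.272727
k=0 src: V=7.2727
k=1 load: inc=7.272727, refl=7.272727·-0.777778=-5.6566; V=0.000000+7.272727+-5.656566=1.6162
k=2 src: inc=-5.656566, refl=-5.656566·-0.454545=2.5712; V=7.272727+-5.656566+2.571166=4.1873
k=3 load: inc=2.571166, refl=2.571166·-0.777778=-1.9998; V=1.616162+2.571166+-1.999796=2.1875
k=4 src: inc=-1.999796, refl=-1.999796·-0.454545=0.9090; V=4.187328+-1.999796+0.908998=3.0965
k=5 load: inc=0.908998, refl=0.908998·-0.777778=-0.7070; V=2.187532+0.908998+-0.706999=2.3895
k=6 src: inc=-0.706999, refl=-0.706999·-0.454545=0.3214; V=3.096530+-0.706999+0.321363=2.7109
k=7 load: inc=0.321363, refl=0.321363·-0.777778=-0.2499; V=2.389531+0.321363+-0.249949=2.4609
k=8 src: inc=-0.249949, refl=-0.249949·-0.454545=0.1136; V=2.710894+-0.249949+0.113613=2.5746
k=9 load: inc=0.113613, refl=0.113613·-0.777778=-0.0884; V=2.460945+0.113613+-0.088366=2.4862
k=10 src: inc=-0.088366, refl=-0.088366·-0.454545=0.0402; V=2.574559+-0.088366+0.040166=2.5264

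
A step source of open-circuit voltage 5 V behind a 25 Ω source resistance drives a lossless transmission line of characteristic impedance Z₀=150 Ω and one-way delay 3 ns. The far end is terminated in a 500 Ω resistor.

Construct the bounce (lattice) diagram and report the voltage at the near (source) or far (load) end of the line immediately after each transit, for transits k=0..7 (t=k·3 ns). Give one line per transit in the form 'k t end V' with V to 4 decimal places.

Γ_L=0.538462, Γ_S=-0.714286; launch V₁=5·150/175=4.285714
k=0 src: V=4.2857
k=1 load: inc=4.285714, refl=4.285714·0.538462=2.3077; V=0.000000+4.285714+2.307692=6.5934
k=2 src: inc=2.307692, refl=2.307692·-0.714286=-1.6484; V=4.285714+2.307692+-1.648352=4.9451
k=3 load: inc=-1.648352, refl=-1.648352·0.538462=-0.8876; V=6.593407+-1.648352+-0.887574=4.0575
k=4 src: inc=-0.887574, refl=-0.887574·-0.714286=0.6340; V=4.945055+-0.887574+0.633981=4.6915
k=5 load: inc=0.633981, refl=0.633981·0.538462=0.3414; V=4.057481+0.633981+0.341375=5.0328
k=6 src: inc=0.341375, refl=0.341375·-0.714286=-0.2438; V=4.691462+0.341375+-0.243839=4.7890
k=7 load: inc=-0.243839, refl=-0.243839·0.538462=-0.1313; V=5.032837+-0.243839+-0.131298=4.6577

0 0 source 4.2857
1 3 load 6.5934
2 6 source 4.9451
3 9 load 4.0575
4 12 source 4.6915
5 15 load 5.0328
6 18 source 4.7890
7 21 load 4.6577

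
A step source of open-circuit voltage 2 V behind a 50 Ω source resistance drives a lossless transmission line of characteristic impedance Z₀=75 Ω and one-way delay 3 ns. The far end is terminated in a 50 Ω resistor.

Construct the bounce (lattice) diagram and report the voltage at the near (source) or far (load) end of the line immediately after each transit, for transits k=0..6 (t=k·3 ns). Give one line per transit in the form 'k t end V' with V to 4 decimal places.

0 0 source 1.2000
1 3 load 0.9600
2 6 source 1.0080
3 9 load 0.9984
4 12 source 1.0003
5 15 load 0.9999
6 18 source 1.0000

Γ_L=-0.200000, Γ_S=-0.200000; launch V₁=2·75/125=1.200000
k=0 src: V=1.2000
k=1 load: inc=1.200000, refl=1.200000·-0.200000=-0.2400; V=0.000000+1.200000+-0.240000=0.9600
k=2 src: inc=-0.240000, refl=-0.240000·-0.200000=0.0480; V=1.200000+-0.240000+0.048000=1.0080
k=3 load: inc=0.048000, refl=0.048000·-0.200000=-0.0096; V=0.960000+0.048000+-0.009600=0.9984
k=4 src: inc=-0.009600, refl=-0.009600·-0.200000=0.0019; V=1.008000+-0.009600+0.001920=1.0003
k=5 load: inc=0.001920, refl=0.001920·-0.200000=-0.0004; V=0.998400+0.001920+-0.000384=0.9999
k=6 src: inc=-0.000384, refl=-0.000384·-0.200000=0.0001; V=1.000320+-0.000384+0.000077=1.0000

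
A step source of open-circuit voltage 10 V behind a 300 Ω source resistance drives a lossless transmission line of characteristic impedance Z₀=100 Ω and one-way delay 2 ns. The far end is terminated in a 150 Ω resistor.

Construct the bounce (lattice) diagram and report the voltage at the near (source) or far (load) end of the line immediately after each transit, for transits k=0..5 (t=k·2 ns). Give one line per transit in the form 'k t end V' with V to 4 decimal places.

0 0 source 2.5000
1 2 load 3.0000
2 4 source 3.2500
3 6 load 3.3000
4 8 source 3.3250
5 10 load 3.3300

Γ_L=0.200000, Γ_S=0.500000; launch V₁=10·100/400=2.500000
k=0 src: V=2.5000
k=1 load: inc=2.500000, refl=2.500000·0.200000=0.5000; V=0.000000+2.500000+0.500000=3.0000
k=2 src: inc=0.500000, refl=0.500000·0.500000=0.2500; V=2.500000+0.500000+0.250000=3.2500
k=3 load: inc=0.250000, refl=0.250000·0.200000=0.0500; V=3.000000+0.250000+0.050000=3.3000
k=4 src: inc=0.050000, refl=0.050000·0.500000=0.0250; V=3.250000+0.050000+0.025000=3.3250
k=5 load: inc=0.025000, refl=0.025000·0.200000=0.0050; V=3.300000+0.025000+0.005000=3.3300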